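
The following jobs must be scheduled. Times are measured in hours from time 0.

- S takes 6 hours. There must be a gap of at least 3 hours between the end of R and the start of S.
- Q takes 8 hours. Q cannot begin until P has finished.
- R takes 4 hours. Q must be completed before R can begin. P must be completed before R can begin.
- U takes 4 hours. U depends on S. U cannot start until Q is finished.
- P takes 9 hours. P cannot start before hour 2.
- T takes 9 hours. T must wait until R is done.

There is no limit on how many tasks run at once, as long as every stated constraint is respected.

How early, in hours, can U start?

32

After its own release at hour 2, P can start at hour 2 and finishes at hour 11.
After P (finishes hour 11), Q can start at hour 11 and finishes at hour 19.
R has to wait for Q (finishes hour 19); P (finishes hour 11). The latest of these is hour 19, so R runs hour 19 to 19 + 4 = hour 23.
S waits on R (finishes hour 23, plus 3-hour gap → hour 26), so it starts at hour 26 and finishes at 26 + 6 = hour 32.
U waits on S (finishes hour 32); Q (finishes hour 19). The latest of these is hour 32, which is the earliest U can start.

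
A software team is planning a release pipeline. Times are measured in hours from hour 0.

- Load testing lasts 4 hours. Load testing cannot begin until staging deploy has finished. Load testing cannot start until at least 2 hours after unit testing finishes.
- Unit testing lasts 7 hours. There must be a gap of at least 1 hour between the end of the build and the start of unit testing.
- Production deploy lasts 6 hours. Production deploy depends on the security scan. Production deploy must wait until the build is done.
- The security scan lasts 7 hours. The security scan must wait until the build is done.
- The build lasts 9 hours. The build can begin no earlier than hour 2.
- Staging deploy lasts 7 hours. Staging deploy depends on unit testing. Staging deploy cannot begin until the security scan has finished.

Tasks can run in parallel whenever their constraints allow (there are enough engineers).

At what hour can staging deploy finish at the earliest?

After its own release at hour 2, the build can start at hour 2 and finishes at hour 11.
After the build (finishes hour 11), the security scan can start at hour 11 and finishes at hour 18.
Unit testing cannot begin until the build (finishes hour 11, plus 1-hour gap → hour 12). It runs from hour 12 to 12 + 7 = hour 19.
Staging deploy cannot start until unit testing (finishes hour 19); the security scan (finishes hour 18). The controlling bound is hour 19, so staging deploy finishes at 19 + 7 = hour 26.

26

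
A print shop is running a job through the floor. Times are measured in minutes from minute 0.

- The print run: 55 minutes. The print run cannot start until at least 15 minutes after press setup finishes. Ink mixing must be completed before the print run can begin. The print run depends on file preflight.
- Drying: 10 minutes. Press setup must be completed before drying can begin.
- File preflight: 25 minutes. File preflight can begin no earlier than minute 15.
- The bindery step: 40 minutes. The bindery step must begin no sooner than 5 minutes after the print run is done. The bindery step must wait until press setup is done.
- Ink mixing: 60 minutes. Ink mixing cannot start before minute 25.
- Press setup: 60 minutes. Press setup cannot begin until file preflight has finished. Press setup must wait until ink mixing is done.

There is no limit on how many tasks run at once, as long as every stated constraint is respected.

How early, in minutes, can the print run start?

Ink mixing waits on its own release at minute 25, so it starts at minute 25 and finishes at 25 + 60 = minute 85.
File preflight waits on its own release at minute 15, so it starts at minute 15 and finishes at 15 + 25 = minute 40.
Press setup has to wait for file preflight (finishes minute 40); ink mixing (finishes minute 85). The latest of these is minute 85, so press setup runs minute 85 to 85 + 60 = minute 145.
The print run waits on press setup (finishes minute 145, plus 15-minute gap → minute 160); ink mixing (finishes minute 85); file preflight (finishes minute 40). The latest of these is minute 160, which is the earliest the print run can start.

160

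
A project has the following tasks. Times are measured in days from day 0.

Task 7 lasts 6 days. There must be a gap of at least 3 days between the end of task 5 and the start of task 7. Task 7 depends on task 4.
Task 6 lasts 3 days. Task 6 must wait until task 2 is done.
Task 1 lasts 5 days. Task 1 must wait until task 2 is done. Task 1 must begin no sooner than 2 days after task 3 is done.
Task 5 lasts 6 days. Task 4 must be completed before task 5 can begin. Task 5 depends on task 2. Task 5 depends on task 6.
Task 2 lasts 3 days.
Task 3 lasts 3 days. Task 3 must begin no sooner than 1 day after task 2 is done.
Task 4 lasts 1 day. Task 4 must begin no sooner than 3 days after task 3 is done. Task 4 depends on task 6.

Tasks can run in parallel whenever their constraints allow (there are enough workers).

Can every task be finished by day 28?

Nothing blocks task 2, so it runs from day 0 to day 3.
Task 6 waits on task 2 (finishes day 3), so it starts at day 3 and finishes at 3 + 3 = day 6.
After task 2 (finishes day 3, plus 1-day gap → day 4), task 3 can start at day 4 and finishes at day 7.
Task 4 cannot start until task 3 (finishes day 7, plus 3-day gap → day 10); task 6 (finishes day 6). The controlling bound is day 10, so task 4 finishes at 10 + 1 = day 11.
For task 5: task 4 (finishes day 11); task 2 (finishes day 3); task 6 (finishes day 6). Taking the maximum gives a start of day 11, and it finishes at 11 + 6 = day 17.
Task 7 has to wait for task 5 (finishes day 17, plus 3-day gap → day 20); task 4 (finishes day 11). The latest of these is day 20, so task 7 runs day 20 to 20 + 6 = day 26.
Task 1 cannot start until task 2 (finishes day 3); task 3 (finishes day 7, plus 2-day gap → day 9). The controlling bound is day 9, so task 1 finishes at 9 + 5 = day 14.
Every task is finished by day 26, which is no later than the deadline of 28, so the schedule is feasible.

Yes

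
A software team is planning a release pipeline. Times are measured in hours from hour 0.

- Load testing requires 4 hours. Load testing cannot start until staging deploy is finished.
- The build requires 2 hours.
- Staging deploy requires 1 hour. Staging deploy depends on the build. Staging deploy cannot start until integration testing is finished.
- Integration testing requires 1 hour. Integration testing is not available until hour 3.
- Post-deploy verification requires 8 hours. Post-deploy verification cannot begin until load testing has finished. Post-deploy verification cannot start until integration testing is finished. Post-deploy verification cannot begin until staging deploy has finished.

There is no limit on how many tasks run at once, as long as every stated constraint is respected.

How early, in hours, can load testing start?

Integration testing cannot begin until its own release at hour 3. It runs from hour 3 to 3 + 1 = hour 4.
The build can start immediately at hour 0; it finishes at hour 2.
Staging deploy needs all of the build (finishes hour 2); integration testing (finishes hour 4). That puts its earliest start at hour 4; it finishes at 4 + 1 = hour 5.
Load testing waits on staging deploy (finishes hour 5), so the earliest it can start is hour 5.

5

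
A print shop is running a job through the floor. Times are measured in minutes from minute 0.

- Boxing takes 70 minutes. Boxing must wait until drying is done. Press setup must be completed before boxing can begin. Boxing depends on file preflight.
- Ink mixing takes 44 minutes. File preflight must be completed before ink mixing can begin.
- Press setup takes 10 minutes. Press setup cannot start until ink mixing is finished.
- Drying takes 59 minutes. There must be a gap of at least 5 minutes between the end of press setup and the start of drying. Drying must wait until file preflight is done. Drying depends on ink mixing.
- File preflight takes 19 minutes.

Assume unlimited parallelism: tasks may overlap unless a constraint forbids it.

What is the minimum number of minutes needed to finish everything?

207

Nothing blocks file preflight, so it runs from minute 0 to minute 19.
Ink mixing cannot begin until file preflight (finishes minute 19). It runs from minute 19 to 19 + 44 = minute 63.
After ink mixing (finishes minute 63), press setup can start at minute 63 and finishes at minute 73.
Drying has to wait for press setup (finishes minute 73, plus 5-minute gap → minute 78); file preflight (finishes minute 19); ink mixing (finishes minute 63). The latest of these is minute 78, so drying runs minute 78 to 78 + 59 = minute 137.
Boxing has to wait for drying (finishes minute 137); press setup (finishes minute 73); file preflight (finishes minute 19). The latest of these is minute 137, so boxing runs minute 137 to 137 + 70 = minute 207.
All tasks are finished once the last one completes. Finish times: File preflight at 19, Ink mixing at 63, Press setup at 73, Drying at 137, Boxing at 207. The latest is minute 207.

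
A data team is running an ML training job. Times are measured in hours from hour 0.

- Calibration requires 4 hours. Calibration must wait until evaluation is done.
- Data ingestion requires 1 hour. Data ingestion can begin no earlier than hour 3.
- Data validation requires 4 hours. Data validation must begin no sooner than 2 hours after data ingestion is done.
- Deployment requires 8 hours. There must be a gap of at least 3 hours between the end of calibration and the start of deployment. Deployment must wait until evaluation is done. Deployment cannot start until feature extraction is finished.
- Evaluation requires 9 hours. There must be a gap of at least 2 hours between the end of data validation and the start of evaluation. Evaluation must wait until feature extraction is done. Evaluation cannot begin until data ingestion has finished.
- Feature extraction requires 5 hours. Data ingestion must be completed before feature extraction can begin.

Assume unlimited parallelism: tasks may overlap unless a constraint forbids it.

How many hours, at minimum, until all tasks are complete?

After its own release at hour 3, data ingestion can start at hour 3 and finishes at hour 4.
Feature extraction waits on data ingestion (finishes hour 4), so it starts at hour 4 and finishes at 4 + 5 = hour 9.
Data validation waits on data ingestion (finishes hour 4, plus 2-hour gap → hour 6), so it starts at hour 6 and finishes at 6 + 4 = hour 10.
Evaluation has to wait for data validation (finishes hour 10, plus 2-hour gap → hour 12); feature extraction (finishes hour 9); data ingestion (finishes hour 4). The latest of these is hour 12, so evaluation runs hour 12 to 12 + 9 = hour 21.
Calibration waits on evaluation (finishes hour 21), so it starts at hour 21 and finishes at 21 + 4 = hour 25.
Deployment has to wait for calibration (finishes hour 25, plus 3-hour gap → hour 28); evaluation (finishes hour 21); feature extraction (finishes hour 9). The latest of these is hour 28, so deployment runs hour 28 to 28 + 8 = hour 36.
All tasks are finished once the last one completes. Finish times: Data ingestion at 4, Data validation at 10, Feature extraction at 9, Evaluation at 21, Calibration at 25, Deployment at 36. The latest is hour 36.

36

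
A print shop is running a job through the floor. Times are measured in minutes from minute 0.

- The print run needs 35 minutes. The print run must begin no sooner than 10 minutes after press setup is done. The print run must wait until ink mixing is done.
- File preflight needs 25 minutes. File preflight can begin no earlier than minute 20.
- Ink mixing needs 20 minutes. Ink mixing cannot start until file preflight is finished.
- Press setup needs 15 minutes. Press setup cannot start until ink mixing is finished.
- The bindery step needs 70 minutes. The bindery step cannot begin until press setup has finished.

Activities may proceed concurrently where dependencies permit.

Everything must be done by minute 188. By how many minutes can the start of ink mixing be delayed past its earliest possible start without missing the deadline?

38

After its own release at minute 20, file preflight can start at minute 20 and finishes at minute 45.
Ink mixing cannot begin until file preflight (finishes minute 45). It runs from minute 45 to 45 + 20 = minute 65.

Working backward from the deadline:
To finish by minute 188, the print run (duration 35) must start no later than minute 153.
To finish by minute 188, the bindery step (duration 70) must start no later than minute 118.
Press setup must finish in time for the print run (must start by minute 153, minus 10-minute gap → minute 143); the bindery step (must start by minute 118). The tightest is minute 118, so press setup must start by 118 − 15 = minute 103.
Ink mixing feeds press setup (must start by minute 103); the print run (must start by minute 153). Taking the minimum, ink mixing must finish by minute 103 and start by 103 − 20 = minute 83.
So ink mixing can start as early as minute 45 and as late as minute 83, giving 83 − 45 = 38 minutes of slack.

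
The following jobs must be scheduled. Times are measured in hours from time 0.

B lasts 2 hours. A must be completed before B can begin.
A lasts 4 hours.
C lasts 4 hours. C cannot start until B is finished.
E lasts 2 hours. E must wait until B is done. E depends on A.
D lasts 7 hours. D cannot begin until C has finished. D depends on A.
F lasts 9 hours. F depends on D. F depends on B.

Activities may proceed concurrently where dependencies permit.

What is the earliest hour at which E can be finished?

Nothing blocks A, so it runs from hour 0 to hour 4.
B cannot begin until A (finishes hour 4). It runs from hour 4 to 4 + 2 = hour 6.
E cannot start until B (finishes hour 6); A (finishes hour 4). The controlling bound is hour 6, so E finishes at 6 + 2 = hour 8.

8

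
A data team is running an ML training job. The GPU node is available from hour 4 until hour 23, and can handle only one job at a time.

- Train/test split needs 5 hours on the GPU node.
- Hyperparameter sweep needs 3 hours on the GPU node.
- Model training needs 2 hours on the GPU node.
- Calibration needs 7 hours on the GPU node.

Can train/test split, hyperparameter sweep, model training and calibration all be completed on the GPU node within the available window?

The GPU node window is 23 − 4 = 19 hours.
Running back to back, the jobs need 5 + 3 + 2 + 7 = 17 hours on the GPU node.
Since 17 ≤ 19, they fit within the window.

Yes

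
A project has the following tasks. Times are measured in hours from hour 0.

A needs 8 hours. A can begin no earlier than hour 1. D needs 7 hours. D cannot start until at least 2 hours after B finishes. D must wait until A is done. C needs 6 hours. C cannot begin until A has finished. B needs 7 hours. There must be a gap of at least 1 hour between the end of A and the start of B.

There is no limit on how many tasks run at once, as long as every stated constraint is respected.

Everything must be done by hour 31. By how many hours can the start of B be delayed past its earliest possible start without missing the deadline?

5

After its own release at hour 1, A can start at hour 1 and finishes at hour 9.
B waits on A (finishes hour 9, plus 1-hour gap → hour 10), so it starts at hour 10 and finishes at 10 + 7 = hour 17.

Working backward from the deadline:
To finish by hour 31, D (duration 7) must start no later than hour 24.
Since D (must start by hour 24, minus 2-hour gap → hour 22) depends on it, B must finish by hour 22. Backing off its 7-hour duration gives a latest start of hour 15.
So B can start as early as hour 10 and as late as hour 15, giving 15 − 10 = 5 hours of slack.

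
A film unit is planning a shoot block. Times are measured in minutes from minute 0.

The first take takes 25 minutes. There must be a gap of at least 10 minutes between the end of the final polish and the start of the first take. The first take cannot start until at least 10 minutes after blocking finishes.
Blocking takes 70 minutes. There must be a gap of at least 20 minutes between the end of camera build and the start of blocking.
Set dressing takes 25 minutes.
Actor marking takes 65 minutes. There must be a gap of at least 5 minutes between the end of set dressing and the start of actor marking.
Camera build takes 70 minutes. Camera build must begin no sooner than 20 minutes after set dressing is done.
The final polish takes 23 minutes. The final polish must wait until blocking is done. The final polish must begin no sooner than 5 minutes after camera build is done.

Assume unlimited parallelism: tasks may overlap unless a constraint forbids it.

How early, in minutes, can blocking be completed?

Set dressing can start immediately at minute 0; it finishes at minute 25.
After set dressing (finishes minute 25, plus 20-minute gap → minute 45), camera build can start at minute 45 and finishes at minute 115.
Blocking waits on camera build (finishes minute 115, plus 20-minute gap → minute 135), so it starts at minute 135 and finishes at 135 + 70 = minute 205.

205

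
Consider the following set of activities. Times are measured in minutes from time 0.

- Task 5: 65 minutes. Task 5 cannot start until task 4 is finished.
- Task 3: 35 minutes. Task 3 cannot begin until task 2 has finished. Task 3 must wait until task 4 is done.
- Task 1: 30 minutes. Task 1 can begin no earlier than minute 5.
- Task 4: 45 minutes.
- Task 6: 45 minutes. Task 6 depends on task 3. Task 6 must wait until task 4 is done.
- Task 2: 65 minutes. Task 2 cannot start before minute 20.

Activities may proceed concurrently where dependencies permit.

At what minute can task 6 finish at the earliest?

Nothing blocks task 4, so it runs from minute 0 to minute 45.
Task 2 cannot begin until its own release at minute 20. It runs from minute 20 to 20 + 65 = minute 85.
Task 3 cannot start until task 2 (finishes minute 85); task 4 (finishes minute 45). The controlling bound is minute 85, so task 3 finishes at 85 + 35 = minute 120.
Task 6 needs all of task 3 (finishes minute 120); task 4 (finishes minute 45). That puts its earliest start at minute 120; it finishes at 120 + 45 = minute 165.

165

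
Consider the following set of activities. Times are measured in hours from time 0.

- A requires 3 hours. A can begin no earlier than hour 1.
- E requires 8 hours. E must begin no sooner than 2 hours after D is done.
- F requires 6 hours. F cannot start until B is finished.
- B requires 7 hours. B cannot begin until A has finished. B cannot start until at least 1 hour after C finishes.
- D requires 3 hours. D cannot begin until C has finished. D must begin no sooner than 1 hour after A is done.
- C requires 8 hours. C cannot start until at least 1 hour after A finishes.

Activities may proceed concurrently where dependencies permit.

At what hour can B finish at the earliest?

A cannot begin until its own release at hour 1. It runs from hour 1 to 1 + 3 = hour 4.
C waits on A (finishes hour 4, plus 1-hour gap → hour 5), so it starts at hour 5 and finishes at 5 + 8 = hour 13.
B has to wait for A (finishes hour 4); C (finishes hour 13, plus 1-hour gap → hour 14). The latest of these is hour 14, so B runs hour 14 to 14 + 7 = hour 21.

21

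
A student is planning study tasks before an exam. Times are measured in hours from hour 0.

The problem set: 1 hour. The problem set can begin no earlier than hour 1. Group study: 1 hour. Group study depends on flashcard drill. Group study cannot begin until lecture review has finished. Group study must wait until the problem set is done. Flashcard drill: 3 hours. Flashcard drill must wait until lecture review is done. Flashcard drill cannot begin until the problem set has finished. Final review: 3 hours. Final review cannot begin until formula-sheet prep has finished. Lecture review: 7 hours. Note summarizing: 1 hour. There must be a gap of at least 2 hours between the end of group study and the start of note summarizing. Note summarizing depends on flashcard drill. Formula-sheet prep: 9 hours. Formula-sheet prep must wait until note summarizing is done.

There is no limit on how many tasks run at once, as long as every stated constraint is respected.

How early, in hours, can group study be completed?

The problem set waits on its own release at hour 1, so it starts at hour 1 and finishes at 1 + 1 = hour 2.
Lecture review can start immediately at hour 0; it finishes at hour 7.
Flashcard drill cannot start until lecture review (finishes hour 7); the problem set (finishes hour 2). The controlling bound is hour 7, so flashcard drill finishes at 7 + 3 = hour 10.
For group study: flashcard drill (finishes hour 10); lecture review (finishes hour 7); the problem set (finishes hour 2). Taking the maximum gives a start of hour 10, and it finishes at 10 + 1 = hour 11.

11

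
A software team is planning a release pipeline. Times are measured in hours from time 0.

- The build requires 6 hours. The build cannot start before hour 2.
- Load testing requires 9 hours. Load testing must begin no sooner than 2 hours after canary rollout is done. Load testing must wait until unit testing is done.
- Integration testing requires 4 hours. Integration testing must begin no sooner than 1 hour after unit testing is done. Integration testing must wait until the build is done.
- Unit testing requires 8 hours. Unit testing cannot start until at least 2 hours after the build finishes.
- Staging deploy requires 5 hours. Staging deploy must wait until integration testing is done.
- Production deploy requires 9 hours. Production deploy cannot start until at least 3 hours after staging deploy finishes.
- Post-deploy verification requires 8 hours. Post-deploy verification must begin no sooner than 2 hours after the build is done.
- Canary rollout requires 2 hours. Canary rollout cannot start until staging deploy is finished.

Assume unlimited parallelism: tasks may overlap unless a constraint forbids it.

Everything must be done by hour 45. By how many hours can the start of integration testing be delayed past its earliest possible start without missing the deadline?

4

The build cannot begin until its own release at hour 2. It runs from hour 2 to 2 + 6 = hour 8.
After the build (finishes hour 8, plus 2-hour gap → hour 10), unit testing can start at hour 10 and finishes at hour 18.
Integration testing cannot start until unit testing (finishes hour 18, plus 1-hour gap → hour 19); the build (finishes hour 8). The controlling bound is hour 19, so integration testing finishes at 19 + 4 = hour 23.

Working backward from the deadline:
Load testing must finish by hour 45; it takes 9 hours, so it must start by 45 − 9 = hour 36.
Since load testing (must start by hour 36, minus 2-hour gap → hour 34) depends on it, canary rollout must finish by hour 34. Backing off its 2-hour duration gives a latest start of hour 32.
Production deploy has no dependents, so it just needs to finish by hour 45. Starting by 45 − 9 = hour 36 achieves that.
Staging deploy has several dependents: canary rollout (must start by hour 32); production deploy (must start by hour 36, minus 3-hour gap → hour 33). The earliest of those limits is hour 32, so staging deploy must start by 32 − 5 = hour 27.
Integration testing has to be done before staging deploy (must start by hour 27). That means finishing by hour 27, i.e. starting by 27 − 4 = hour 23.
So integration testing can start as early as hour 19 and as late as hour 23, giving 23 − 19 = 4 hours of slack.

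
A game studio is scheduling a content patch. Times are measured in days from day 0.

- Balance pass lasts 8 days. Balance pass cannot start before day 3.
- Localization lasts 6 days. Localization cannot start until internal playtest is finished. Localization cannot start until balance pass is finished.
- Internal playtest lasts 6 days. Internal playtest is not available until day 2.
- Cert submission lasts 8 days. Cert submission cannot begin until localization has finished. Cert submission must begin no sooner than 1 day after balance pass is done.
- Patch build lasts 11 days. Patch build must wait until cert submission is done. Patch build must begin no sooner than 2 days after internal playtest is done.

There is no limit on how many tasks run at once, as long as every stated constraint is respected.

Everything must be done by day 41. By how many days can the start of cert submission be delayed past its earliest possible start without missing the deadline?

5

Balance pass cannot begin until its own release at day 3. It runs from day 3 to 3 + 8 = day 11.
After its own release at day 2, internal playtest can start at day 2 and finishes at day 8.
Localization has to wait for internal playtest (finishes day 8); balance pass (finishes day 11). The latest of these is day 11, so localization runs day 11 to 11 + 6 = day 17.
Cert submission has to wait for localization (finishes day 17); balance pass (finishes day 11, plus 1-day gap → day 12). The latest of these is day 17, so cert submission runs day 17 to 17 + 8 = day 25.

Working backward from the deadline:
Patch build has no dependents, so it just needs to finish by day 41. Starting by 41 − 11 = day 30 achieves that.
Cert submission must finish before patch build (must start by day 30). With an 8-day duration, cert submission must start by 30 − 8 = day 22.
So cert submission can start as early as day 17 and as late as day 22, giving 22 − 17 = 5 days of slack.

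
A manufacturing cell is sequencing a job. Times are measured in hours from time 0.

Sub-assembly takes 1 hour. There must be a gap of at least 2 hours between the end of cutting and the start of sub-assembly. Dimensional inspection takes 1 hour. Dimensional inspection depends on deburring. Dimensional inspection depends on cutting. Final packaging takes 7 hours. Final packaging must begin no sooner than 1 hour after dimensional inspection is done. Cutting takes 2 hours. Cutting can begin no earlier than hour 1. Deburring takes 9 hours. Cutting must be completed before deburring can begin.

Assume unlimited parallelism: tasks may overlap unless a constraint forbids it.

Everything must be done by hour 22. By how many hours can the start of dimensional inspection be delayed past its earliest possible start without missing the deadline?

1

Cutting waits on its own release at hour 1, so it starts at hour 1 and finishes at 1 + 2 = hour 3.
Deburring waits on cutting (finishes hour 3), so it starts at hour 3 and finishes at 3 + 9 = hour 12.
Dimensional inspection needs all of deburring (finishes hour 12); cutting (finishes hour 3). That puts its earliest start at hour 12; it finishes at 12 + 1 = hour 13.

Working backward from the deadline:
Nothing follows final packaging; the deadline of hour 22 is its only limit. It must start by 22 − 7 = hour 15.
Since final packaging (must start by hour 15, minus 1-hour gap → hour 14) depends on it, dimensional inspection must finish by hour 14. Backing off its 1-hour duration gives a latest start of hour 13.
So dimensional inspection can start as early as hour 12 and as late as hour 13, giving 13 − 12 = 1 hour of slack.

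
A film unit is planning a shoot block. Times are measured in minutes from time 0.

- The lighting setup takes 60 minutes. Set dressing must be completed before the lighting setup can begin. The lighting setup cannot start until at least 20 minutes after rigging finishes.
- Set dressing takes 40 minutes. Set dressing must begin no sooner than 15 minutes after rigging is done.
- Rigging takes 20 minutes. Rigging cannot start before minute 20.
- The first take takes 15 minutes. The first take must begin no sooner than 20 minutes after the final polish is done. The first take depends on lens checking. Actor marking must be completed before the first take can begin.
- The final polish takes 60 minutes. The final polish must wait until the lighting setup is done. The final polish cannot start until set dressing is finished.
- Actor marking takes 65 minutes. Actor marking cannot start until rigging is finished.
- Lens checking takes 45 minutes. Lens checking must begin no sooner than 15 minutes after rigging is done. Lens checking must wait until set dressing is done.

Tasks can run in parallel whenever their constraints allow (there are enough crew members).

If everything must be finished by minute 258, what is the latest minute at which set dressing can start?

63

To finish by minute 258, the first take (duration 15) must start no later than minute 243.
Since the first take (must start by minute 243, minus 20-minute gap → minute 223) depends on it, the final polish must finish by minute 223. Backing off its 60-minute duration gives a latest start of minute 163.
The lighting setup must finish before the final polish (must start by minute 163). With a 60-minute duration, the lighting setup must start by 163 − 60 = minute 103.
Since the first take (must start by minute 243) depends on it, lens checking must finish by minute 243. Backing off its 45-minute duration gives a latest start of minute 198.
For set dressing: the lighting setup (must start by minute 103); lens checking (must start by minute 198); the final polish (must start by minute 163). The most restrictive is minute 103; with a 40-minute duration, set dressing must start by minute 63.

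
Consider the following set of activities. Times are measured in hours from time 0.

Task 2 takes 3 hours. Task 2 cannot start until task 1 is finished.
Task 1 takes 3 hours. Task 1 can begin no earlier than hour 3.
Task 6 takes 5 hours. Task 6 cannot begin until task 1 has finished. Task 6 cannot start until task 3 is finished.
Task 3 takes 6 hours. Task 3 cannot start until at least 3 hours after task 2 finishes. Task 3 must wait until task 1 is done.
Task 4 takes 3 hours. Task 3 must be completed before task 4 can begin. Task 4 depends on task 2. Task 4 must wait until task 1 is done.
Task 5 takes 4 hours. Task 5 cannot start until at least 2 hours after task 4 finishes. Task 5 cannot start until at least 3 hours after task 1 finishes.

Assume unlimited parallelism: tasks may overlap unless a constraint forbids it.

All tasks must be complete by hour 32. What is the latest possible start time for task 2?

11

Nothing follows task 5; the deadline of hour 32 is its only limit. It must start by 32 − 4 = hour 28.
Task 4 has to be done before task 5 (must start by hour 28, minus 2-hour gap → hour 26). That means finishing by hour 26, i.e. starting by 26 − 3 = hour 23.
Nothing follows task 6; the deadline of hour 32 is its only limit. It must start by 32 − 5 = hour 27.
For task 3: task 4 (must start by hour 23); task 6 (must start by hour 27). The most restrictive is hour 23; with a 6-hour duration, task 3 must start by hour 17.
Task 2 feeds task 3 (must start by hour 17, minus 3-hour gap → hour 14); task 4 (must start by hour 23). Taking the minimum, task 2 must finish by hour 14 and start by 14 − 3 = hour 11.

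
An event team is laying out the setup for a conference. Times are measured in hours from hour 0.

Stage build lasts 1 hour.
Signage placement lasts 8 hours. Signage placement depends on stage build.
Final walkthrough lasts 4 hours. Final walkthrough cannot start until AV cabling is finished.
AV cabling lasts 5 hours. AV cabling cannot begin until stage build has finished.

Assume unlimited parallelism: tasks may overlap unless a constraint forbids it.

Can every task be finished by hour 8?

Stage build can start immediately at hour 0; it finishes at hour 1.
After stage build (finishes hour 1), signage placement can start at hour 1 and finishes at hour 9.
AV cabling waits on stage build (finishes hour 1), so it starts at hour 1 and finishes at 1 + 5 = hour 6.
Final walkthrough cannot begin until AV cabling (finishes hour 6). It runs from hour 6 to 6 + 4 = hour 10.
The earliest everything can be done is hour 10, which is after the deadline of 8, so it is not possible.

No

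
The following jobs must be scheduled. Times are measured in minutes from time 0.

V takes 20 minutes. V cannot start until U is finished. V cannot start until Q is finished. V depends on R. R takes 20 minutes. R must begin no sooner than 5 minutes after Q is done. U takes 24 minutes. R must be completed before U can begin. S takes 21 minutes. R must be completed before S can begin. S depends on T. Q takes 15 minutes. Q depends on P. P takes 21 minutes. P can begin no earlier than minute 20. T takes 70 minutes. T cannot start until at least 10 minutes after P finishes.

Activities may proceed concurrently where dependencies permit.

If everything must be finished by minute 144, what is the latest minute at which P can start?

S must finish by minute 144; it takes 21 minutes, so it must start by 144 − 21 = minute 123.
V has no dependents, so it just needs to finish by minute 144. Starting by 144 − 20 = minute 124 achieves that.
U feeds into V (must start by minute 124); so U must finish by minute 124 and therefore start by minute 100.
R has several dependents: S (must start by minute 123); U (must start by minute 100); V (must start by minute 124). The earliest of those limits is minute 100, so R must start by 100 − 20 = minute 80.
For Q: R (must start by minute 80, minus 5-minute gap → minute 75); V (must start by minute 124). The most restrictive is minute 75; with a 15-minute duration, Q must start by minute 60.
Since S (must start by minute 123) depends on it, T must finish by minute 123. Backing off its 70-minute duration gives a latest start of minute 53.
P must finish in time for Q (must start by minute 60); T (must start by minute 53, minus 10-minute gap → minute 43). The tightest is minute 43, so P must start by 43 − 21 = minute 22.

22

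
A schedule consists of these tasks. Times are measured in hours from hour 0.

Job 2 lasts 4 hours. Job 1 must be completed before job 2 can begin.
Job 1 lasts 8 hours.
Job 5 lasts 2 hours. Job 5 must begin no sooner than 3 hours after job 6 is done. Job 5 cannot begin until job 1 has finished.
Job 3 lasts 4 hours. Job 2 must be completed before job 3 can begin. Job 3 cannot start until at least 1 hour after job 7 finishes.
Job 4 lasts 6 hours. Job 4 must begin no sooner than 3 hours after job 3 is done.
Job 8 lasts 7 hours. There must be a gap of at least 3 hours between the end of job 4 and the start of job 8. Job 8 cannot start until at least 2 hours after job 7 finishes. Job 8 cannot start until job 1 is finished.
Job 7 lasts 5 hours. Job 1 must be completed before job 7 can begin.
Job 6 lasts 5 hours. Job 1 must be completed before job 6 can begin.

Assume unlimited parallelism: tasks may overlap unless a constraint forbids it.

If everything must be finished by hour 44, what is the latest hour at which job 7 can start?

Job 8 has no dependents, so it just needs to finish by hour 44. Starting by 44 − 7 = hour 37 achieves that.
Job 4 must finish before job 8 (must start by hour 37, minus 3-hour gap → hour 34). With a 6-hour duration, job 4 must start by 34 − 6 = hour 28.
Job 3 must finish before job 4 (must start by hour 28, minus 3-hour gap → hour 25). With a 4-hour duration, job 3 must start by 25 − 4 = hour 21.
Job 7 feeds job 3 (must start by hour 21, minus 1-hour gap → hour 20); job 8 (must start by hour 37, minus 2-hour gap → hour 35). Taking the minimum, job 7 must finish by hour 20 and start by 20 − 5 = hour 15.

15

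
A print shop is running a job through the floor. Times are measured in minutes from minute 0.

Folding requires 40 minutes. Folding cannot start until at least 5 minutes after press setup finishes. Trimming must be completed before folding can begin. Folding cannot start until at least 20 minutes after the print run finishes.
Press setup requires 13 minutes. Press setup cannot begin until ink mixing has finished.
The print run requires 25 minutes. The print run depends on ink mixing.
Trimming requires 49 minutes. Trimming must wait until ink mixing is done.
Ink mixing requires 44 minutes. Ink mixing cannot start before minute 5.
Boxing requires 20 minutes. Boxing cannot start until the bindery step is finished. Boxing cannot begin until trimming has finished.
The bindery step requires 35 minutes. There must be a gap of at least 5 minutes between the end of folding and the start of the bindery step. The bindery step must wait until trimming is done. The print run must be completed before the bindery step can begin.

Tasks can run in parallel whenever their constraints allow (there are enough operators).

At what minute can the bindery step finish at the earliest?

Ink mixing waits on its own release at minute 5, so it starts at minute 5 and finishes at 5 + 44 = minute 49.
Trimming cannot begin until ink mixing (finishes minute 49). It runs from minute 49 to 49 + 49 = minute 98.
The print run cannot begin until ink mixing (finishes minute 49). It runs from minute 49 to 49 + 25 = minute 74.
Press setup waits on ink mixing (finishes minute 49), so it starts at minute 49 and finishes at 49 + 13 = minute 62.
For folding: press setup (finishes minute 62, plus 5-minute gap → minute 67); trimming (finishes minute 98); the print run (finishes minute 74, plus 20-minute gap → minute 94). Taking the maximum gives a start of minute 98, and it finishes at 98 + 40 = minute 138.
The bindery step cannot start until folding (finishes minute 138, plus 5-minute gap → minute 143); trimming (finishes minute 98); the print run (finishes minute 74). The controlling bound is minute 143, so the bindery step finishes at 143 + 35 = minute 178.

178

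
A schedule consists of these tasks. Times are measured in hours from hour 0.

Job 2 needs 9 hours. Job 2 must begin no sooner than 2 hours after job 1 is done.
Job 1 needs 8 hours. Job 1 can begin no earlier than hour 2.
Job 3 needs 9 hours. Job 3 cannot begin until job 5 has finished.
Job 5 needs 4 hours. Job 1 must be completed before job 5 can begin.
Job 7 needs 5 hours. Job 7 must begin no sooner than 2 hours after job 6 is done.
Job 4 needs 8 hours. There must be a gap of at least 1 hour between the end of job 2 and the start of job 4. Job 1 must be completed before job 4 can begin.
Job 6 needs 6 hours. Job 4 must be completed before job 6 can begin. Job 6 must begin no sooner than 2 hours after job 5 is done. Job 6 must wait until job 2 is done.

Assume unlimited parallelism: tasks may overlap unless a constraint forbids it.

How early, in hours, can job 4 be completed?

30

After its own release at hour 2, job 1 can start at hour 2 and finishes at hour 10.
Job 2 cannot begin until job 1 (finishes hour 10, plus 2-hour gap → hour 12). It runs from hour 12 to 12 + 9 = hour 21.
Job 4 has to wait for job 2 (finishes hour 21, plus 1-hour gap → hour 22); job 1 (finishes hour 10). The latest of these is hour 22, so job 4 runs hour 22 to 22 + 8 = hour 30.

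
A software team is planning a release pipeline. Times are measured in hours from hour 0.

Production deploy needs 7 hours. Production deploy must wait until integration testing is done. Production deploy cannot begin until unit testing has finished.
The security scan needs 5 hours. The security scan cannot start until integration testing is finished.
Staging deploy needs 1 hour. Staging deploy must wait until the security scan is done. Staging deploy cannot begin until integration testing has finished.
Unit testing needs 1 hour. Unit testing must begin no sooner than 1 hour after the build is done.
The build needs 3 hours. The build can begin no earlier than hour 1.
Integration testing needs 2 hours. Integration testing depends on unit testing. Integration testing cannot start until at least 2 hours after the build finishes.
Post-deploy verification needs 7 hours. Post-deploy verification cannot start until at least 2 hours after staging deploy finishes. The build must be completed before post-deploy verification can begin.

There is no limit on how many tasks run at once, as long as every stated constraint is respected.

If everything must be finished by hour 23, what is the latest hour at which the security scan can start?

8

To finish by hour 23, post-deploy verification (duration 7) must start no later than hour 16.
Since post-deploy verification (must start by hour 16, minus 2-hour gap → hour 14) depends on it, staging deploy must finish by hour 14. Backing off its 1-hour duration gives a latest start of hour 13.
The security scan must finish before staging deploy (must start by hour 13). With a 5-hour duration, the security scan must start by 13 − 5 = hour 8.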